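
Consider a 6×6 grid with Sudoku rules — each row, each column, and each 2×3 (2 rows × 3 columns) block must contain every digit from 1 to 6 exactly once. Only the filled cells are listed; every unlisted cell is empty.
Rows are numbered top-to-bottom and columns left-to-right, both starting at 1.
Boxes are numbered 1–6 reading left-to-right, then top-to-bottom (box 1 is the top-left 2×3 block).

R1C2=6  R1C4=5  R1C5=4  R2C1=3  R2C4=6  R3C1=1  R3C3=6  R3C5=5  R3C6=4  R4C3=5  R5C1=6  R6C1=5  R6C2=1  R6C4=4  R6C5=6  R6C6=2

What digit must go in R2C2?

5

Cell R2C2 itself could take any of {2, 4, 5} by direct elimination.
Consider where 5 can go in box 1.
R1C1 is out (row 1 already has a 5).
R1C3 is out (row 1 already has a 5).
R2C3 is out (column 3 already has a 5).
So the only cell in box 1 that can hold 5 is R2C2.
Therefore R2C2 = 5.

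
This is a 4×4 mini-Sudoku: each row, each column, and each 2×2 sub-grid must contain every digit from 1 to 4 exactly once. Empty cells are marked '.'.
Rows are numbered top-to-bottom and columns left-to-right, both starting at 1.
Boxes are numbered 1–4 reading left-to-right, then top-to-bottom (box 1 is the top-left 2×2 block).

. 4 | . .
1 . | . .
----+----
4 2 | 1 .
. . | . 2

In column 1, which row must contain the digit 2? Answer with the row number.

1

Consider where 2 can go in column 1.
R4C1 is out (row 4 already has a 2).
So the only cell in column 1 that can hold 2 is R1C1.
That is row 1.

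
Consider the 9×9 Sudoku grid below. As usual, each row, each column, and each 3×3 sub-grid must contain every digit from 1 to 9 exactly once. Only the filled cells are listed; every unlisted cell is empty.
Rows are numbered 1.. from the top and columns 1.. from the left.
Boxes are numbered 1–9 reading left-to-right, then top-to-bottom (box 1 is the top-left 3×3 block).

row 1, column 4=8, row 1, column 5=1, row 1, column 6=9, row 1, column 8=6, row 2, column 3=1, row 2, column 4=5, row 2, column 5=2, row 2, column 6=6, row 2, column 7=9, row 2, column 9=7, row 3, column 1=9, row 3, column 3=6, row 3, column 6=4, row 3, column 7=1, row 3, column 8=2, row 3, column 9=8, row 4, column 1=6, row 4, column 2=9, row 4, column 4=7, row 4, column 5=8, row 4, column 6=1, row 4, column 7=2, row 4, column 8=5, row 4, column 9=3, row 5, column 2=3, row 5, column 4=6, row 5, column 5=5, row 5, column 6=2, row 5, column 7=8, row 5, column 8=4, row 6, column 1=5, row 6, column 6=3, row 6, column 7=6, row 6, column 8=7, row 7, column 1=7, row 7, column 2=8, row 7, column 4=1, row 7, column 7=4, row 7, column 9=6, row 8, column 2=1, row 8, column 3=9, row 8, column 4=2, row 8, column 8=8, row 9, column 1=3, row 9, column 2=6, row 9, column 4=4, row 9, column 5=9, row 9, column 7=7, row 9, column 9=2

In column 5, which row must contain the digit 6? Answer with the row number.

Consider where 6 can go in column 5.
row 3, column 5 is out (row 3 already has a 6).
row 6, column 5 is out (row 6 already has a 6).
row 7, column 5 is out (row 7 already has a 6).
So the only cell in column 5 that can hold 6 is row 8, column 5.
That is row 8.

8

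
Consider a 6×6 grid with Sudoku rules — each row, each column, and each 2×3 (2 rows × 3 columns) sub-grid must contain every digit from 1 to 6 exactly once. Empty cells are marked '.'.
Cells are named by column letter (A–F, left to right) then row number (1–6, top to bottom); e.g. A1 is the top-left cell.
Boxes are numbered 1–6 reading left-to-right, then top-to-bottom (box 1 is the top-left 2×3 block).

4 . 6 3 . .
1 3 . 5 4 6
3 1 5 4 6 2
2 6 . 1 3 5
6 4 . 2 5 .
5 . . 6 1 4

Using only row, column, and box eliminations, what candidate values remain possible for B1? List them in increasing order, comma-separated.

2,5

Row 1 already contains {3, 4, 6}.
Column B already contains {1, 3, 4, 6}.
Its 2×3 block (box 1) already contains {1, 3, 4, 6}.
Removing those from 1–6 leaves {2, 5} as the candidates for B1.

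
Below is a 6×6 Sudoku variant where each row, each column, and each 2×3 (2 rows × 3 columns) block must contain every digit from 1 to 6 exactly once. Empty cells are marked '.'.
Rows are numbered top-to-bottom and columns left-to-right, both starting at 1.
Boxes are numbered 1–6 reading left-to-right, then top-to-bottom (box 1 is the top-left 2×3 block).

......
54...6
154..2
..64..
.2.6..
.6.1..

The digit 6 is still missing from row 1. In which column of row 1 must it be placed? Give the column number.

1

Consider where 6 can go in row 1.
r1c2 is out (column 2 already has a 6).
r1c3 is out (column 3 already has a 6).
r1c4 is out (column 4 already has a 6).
r1c5 is out (box 2 already has a 6).
r1c6 is out (column 6 already has a 6).
So the only cell in row 1 that can hold 6 is r1c1.
That is column 1.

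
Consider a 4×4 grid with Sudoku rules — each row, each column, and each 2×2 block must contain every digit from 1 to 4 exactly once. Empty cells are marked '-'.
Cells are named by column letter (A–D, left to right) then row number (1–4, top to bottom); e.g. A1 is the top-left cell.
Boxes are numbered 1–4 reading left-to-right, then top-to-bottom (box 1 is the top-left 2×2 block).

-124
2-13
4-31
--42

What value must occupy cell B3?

2

Row 3 already contains {1, 3, 4}.
Column B already contains {1}.
Its 2×2 block (box 3) already contains {4}.
The only value from 1–4 not eliminated is 2, so B3 = 2.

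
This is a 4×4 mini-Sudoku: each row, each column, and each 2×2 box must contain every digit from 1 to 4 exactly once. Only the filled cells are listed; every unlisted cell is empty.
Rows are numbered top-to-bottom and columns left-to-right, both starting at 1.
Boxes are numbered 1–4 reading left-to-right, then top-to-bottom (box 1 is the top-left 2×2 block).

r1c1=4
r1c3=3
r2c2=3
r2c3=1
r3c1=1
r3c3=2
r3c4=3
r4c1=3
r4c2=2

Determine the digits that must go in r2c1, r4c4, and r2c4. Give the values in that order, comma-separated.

For r2c1:
  Row 2 already contains {1, 3}.
  Column 1 already contains {1, 3, 4}.
  Its 2×2 block (box 1) already contains {3, 4}.
  The only value from 1–4 not eliminated is 2, so r2c1 = 2.
For r4c4:
  Consider where 1 can go in column 4.
  r1c4 is out (box 2 already has a 1).
  r2c4 is out (row 2 already has a 1).
  So the only cell in column 4 that can hold 1 is r4c4.
  So r4c4 = 1.
For r2c4:
  Consider where 4 can go in row 2.
  r2c1 is out (column 1 already has a 4).
  So the only cell in row 2 that can hold 4 is r2c4.
  So r2c4 = 4.

2,1,4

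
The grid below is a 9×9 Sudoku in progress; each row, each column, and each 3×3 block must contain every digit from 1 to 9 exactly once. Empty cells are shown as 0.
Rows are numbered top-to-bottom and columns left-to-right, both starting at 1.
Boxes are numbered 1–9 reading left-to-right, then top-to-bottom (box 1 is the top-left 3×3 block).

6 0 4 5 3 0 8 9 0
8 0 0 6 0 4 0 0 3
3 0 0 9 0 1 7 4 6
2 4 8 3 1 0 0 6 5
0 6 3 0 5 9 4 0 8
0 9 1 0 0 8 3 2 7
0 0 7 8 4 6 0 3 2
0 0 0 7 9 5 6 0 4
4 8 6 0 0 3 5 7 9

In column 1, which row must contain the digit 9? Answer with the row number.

Consider where 9 can go in column 1.
r5c1 is out (row 5 already has a 9).
r6c1 is out (row 6 already has a 9).
r8c1 is out (row 8 already has a 9).
So the only cell in column 1 that can hold 9 is r7c1.
That is row 7.

7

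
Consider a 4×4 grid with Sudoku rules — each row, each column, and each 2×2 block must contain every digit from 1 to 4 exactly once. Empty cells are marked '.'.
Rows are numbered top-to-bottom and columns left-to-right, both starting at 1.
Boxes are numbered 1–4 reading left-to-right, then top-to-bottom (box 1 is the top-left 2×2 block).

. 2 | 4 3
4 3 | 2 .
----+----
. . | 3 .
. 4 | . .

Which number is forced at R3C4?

Cell R3C4 itself could take any of {1, 2, 4} by direct elimination.
Consider where 4 can go in column 4.
R2C4 is out (row 2 already has a 4).
R4C4 is out (row 4 already has a 4).
So the only cell in column 4 that can hold 4 is R3C4.
Therefore R3C4 = 4.

4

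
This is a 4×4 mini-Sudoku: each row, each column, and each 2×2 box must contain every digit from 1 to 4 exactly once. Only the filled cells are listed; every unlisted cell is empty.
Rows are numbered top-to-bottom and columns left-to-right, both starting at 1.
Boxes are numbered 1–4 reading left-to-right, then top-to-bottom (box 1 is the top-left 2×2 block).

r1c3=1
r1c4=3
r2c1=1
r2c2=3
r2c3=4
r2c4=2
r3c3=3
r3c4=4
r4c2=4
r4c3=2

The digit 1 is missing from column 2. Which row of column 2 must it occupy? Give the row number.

Consider where 1 can go in column 2.
r1c2 is out (row 1 already has a 1).
So the only cell in column 2 that can hold 1 is r3c2.
That is row 3.

3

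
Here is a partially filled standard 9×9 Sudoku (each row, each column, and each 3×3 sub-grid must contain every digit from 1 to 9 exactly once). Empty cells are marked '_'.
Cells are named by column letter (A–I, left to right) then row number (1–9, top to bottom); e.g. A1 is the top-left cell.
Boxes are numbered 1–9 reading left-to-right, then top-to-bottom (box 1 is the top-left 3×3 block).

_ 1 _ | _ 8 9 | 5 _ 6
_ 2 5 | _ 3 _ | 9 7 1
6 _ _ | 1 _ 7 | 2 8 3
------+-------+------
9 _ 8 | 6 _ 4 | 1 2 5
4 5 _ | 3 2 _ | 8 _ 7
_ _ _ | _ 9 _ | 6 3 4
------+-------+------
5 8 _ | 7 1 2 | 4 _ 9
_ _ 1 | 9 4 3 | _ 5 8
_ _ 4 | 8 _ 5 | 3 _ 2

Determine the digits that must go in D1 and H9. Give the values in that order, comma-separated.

2,1

For D1:
  Consider where 2 can go in box 2.
  D2 is out (row 2 already has a 2).
  F2 is out (row 2 already has a 2).
  E3 is out (row 3 already has a 2).
  So the only cell in box 2 that can hold 2 is D1.
  So D1 = 2.
For H9:
  Consider where 1 can go in row 9.
  A9 is out (box 7 already has a 1).
  B9 is out (column B already has a 1).
  E9 is out (column E already has a 1).
  So the only cell in row 9 that can hold 1 is H9.
  So H9 = 1.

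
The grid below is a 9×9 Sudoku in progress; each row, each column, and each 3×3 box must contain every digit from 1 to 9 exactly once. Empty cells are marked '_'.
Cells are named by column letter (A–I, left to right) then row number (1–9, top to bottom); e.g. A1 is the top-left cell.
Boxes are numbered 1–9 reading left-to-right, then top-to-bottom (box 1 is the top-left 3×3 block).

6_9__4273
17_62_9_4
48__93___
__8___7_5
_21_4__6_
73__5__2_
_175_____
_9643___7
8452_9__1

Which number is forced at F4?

Cell F4 itself could take any of {1, 2, 6} by direct elimination.
Consider where 2 can go in column F.
F2 is out (row 2 already has a 2).
F5 is out (row 5 already has a 2).
F6 is out (row 6 already has a 2).
F7 is out (box 8 already has a 2).
F8 is out (box 8 already has a 2).
So the only cell in column F that can hold 2 is F4.
Therefore F4 = 2.

2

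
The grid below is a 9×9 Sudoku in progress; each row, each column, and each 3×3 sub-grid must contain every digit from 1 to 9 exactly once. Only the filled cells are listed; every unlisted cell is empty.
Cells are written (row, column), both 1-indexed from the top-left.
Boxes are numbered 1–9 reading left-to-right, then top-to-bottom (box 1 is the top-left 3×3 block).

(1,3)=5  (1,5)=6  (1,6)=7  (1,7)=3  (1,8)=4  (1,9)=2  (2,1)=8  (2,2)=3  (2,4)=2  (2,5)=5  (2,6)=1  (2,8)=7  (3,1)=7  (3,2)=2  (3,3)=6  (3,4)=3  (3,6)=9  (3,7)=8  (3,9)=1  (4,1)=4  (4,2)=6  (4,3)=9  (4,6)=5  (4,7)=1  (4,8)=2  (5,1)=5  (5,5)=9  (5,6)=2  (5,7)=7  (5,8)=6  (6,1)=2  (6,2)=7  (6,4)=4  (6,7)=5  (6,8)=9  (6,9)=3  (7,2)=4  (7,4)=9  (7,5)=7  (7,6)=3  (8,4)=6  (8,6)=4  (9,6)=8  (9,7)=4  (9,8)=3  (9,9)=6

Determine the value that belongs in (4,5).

Cell (4,5) itself could take any of {3, 8} by direct elimination.
Consider where 3 can go in column 5.
(3,5) is out (row 3 already has a 3).
(6,5) is out (row 6 already has a 3).
(8,5) is out (box 8 already has a 3).
(9,5) is out (row 9 already has a 3).
So the only cell in column 5 that can hold 3 is (4,5).
Therefore (4,5) = 3.

3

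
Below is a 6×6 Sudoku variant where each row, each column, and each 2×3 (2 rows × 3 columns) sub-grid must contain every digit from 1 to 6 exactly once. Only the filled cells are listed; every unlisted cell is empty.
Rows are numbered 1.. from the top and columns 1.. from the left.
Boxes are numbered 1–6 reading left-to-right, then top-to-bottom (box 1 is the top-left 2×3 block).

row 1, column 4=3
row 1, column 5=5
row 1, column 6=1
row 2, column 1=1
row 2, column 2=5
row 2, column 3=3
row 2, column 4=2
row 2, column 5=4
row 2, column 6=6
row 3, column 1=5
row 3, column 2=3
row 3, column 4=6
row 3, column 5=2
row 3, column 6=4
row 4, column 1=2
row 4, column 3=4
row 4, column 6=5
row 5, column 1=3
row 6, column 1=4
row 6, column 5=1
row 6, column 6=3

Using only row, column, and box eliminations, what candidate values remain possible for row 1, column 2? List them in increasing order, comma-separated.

Row 1 already contains {1, 3, 5}.
Column 2 already contains {3, 5}.
Its 2×3 block (box 1) already contains {1, 3, 5}.
Removing those from 1–6 leaves {2, 4, 6} as the candidates for row 1, column 2.

2,4,6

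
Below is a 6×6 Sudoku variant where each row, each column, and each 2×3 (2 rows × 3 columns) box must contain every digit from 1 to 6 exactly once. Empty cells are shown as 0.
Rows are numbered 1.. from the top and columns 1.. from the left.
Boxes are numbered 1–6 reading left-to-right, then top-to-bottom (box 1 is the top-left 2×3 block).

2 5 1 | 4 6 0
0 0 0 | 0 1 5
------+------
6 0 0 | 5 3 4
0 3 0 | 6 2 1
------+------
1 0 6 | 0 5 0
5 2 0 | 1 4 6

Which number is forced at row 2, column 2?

6

Cell row 2, column 2 itself could take any of {4, 6} by direct elimination.
Consider where 6 can go in column 2.
row 3, column 2 is out (row 3 already has a 6).
row 5, column 2 is out (row 5 already has a 6).
So the only cell in column 2 that can hold 6 is row 2, column 2.
Therefore row 2, column 2 = 6.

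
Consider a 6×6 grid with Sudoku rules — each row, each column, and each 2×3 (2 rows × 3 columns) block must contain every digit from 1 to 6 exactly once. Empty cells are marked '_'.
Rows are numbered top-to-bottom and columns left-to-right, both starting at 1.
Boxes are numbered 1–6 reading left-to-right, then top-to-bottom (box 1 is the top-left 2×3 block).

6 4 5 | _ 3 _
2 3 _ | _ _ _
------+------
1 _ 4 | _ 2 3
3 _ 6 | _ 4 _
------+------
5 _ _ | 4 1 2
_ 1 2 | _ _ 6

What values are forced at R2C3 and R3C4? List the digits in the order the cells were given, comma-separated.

1,6

For R2C3:
  Row 2 already contains {2, 3}.
  Column 3 already contains {2, 4, 5, 6}.
  Its 2×3 block (box 1) already contains {2, 3, 4, 5, 6}.
  The only value from 1–6 not eliminated is 1, so R2C3 = 1.
For R3C4:
  Consider where 6 can go in box 4.
  R4C4 is out (row 4 already has a 6).
  R4C6 is out (row 4 already has a 6).
  So the only cell in box 4 that can hold 6 is R3C4.
  So R3C4 = 6.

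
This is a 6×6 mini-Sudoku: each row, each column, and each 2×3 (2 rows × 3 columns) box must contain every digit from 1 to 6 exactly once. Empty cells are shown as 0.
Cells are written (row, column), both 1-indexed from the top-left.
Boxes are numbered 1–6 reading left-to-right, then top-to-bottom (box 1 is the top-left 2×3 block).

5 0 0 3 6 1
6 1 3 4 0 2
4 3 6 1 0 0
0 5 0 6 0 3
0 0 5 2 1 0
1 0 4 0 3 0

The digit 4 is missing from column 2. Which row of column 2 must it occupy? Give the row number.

1

Consider where 4 can go in column 2.
(5,2) is out (box 5 already has a 4).
(6,2) is out (row 6 already has a 4).
So the only cell in column 2 that can hold 4 is (1,2).
That is row 1.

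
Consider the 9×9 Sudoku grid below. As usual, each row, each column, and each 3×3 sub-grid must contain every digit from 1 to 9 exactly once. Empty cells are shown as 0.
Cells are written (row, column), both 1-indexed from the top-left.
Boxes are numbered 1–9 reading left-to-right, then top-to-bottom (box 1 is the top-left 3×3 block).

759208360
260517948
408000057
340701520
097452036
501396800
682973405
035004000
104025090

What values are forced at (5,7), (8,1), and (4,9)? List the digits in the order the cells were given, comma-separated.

For (5,7):
  Row 5 already contains {2, 3, 4, 5, 6, 7, 9}.
  Column 7 already contains {3, 4, 5, 8, 9}.
  Its 3×3 block (box 6) already contains {2, 3, 5, 6, 8}.
  The only value from 1–9 not eliminated is 1, so (5,7) = 1.
For (8,1):
  Row 8 already contains {3, 4, 5}.
  Column 1 already contains {1, 2, 3, 4, 5, 6, 7}.
  Its 3×3 block (box 7) already contains {1, 2, 3, 4, 5, 6, 8}.
  The only value from 1–9 not eliminated is 9, so (8,1) = 9.
For (4,9):
  Row 4 already contains {1, 2, 3, 4, 5, 7}.
  Column 9 already contains {5, 6, 7, 8}.
  Its 3×3 block (box 6) already contains {2, 3, 5, 6, 8}.
  The only value from 1–9 not eliminated is 9, so (4,9) = 9.

1,9,9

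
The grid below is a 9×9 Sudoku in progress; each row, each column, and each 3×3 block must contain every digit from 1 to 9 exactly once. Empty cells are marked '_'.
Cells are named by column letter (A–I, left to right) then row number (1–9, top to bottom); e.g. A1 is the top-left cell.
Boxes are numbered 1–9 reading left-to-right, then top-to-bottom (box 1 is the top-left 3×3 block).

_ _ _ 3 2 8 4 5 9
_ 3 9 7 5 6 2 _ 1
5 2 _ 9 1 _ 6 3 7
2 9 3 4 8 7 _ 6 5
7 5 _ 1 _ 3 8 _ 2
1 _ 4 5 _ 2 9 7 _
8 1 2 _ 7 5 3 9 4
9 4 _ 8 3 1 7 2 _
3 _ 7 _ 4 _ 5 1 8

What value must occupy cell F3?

Row 3 already contains {1, 2, 3, 5, 6, 7, 9}.
Column F already contains {1, 2, 3, 5, 6, 7, 8}.
Its 3×3 block (box 2) already contains {1, 2, 3, 5, 6, 7, 8, 9}.
The only value from 1–9 not eliminated is 4, so F3 = 4.

4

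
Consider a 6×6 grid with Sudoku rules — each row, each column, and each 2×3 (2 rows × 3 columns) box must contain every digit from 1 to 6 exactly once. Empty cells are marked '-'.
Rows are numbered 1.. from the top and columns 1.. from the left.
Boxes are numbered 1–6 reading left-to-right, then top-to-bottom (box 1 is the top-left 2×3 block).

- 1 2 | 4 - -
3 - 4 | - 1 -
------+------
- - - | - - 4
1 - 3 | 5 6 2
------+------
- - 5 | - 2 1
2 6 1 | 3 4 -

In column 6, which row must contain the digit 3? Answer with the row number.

1

Consider where 3 can go in column 6.
row 2, column 6 is out (row 2 already has a 3).
row 6, column 6 is out (row 6 already has a 3).
So the only cell in column 6 that can hold 3 is row 1, column 6.
That is row 1.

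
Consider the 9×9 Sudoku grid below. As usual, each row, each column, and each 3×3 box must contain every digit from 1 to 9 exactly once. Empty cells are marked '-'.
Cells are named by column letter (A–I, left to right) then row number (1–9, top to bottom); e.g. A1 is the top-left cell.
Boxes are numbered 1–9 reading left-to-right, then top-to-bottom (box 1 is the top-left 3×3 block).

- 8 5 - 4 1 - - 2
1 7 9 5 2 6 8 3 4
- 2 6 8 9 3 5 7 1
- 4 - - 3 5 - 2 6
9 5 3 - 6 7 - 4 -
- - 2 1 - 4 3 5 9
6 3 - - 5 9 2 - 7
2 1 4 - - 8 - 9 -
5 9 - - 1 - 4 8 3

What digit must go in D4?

Row 4 already contains {2, 3, 4, 5, 6}.
Column D already contains {1, 5, 8}.
Its 3×3 block (box 5) already contains {1, 3, 4, 5, 6, 7}.
The only value from 1–9 not eliminated is 9, so D4 = 9.

9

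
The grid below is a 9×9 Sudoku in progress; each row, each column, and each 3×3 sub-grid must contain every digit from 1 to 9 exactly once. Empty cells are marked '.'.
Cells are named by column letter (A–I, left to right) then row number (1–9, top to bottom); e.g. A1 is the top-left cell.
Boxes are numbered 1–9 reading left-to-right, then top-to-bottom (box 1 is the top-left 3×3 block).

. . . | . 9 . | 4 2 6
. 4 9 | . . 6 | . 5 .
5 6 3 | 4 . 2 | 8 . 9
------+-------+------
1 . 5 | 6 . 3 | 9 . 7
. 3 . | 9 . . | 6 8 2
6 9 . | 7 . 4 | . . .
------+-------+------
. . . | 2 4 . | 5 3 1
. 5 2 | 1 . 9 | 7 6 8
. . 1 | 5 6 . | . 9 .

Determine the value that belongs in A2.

2

Cell A2 itself could take any of {2, 7, 8} by direct elimination.
Consider where 2 can go in row 2.
D2 is out (column D already has a 2).
E2 is out (box 2 already has a 2).
G2 is out (box 3 already has a 2).
I2 is out (column I already has a 2).
So the only cell in row 2 that can hold 2 is A2.
Therefore A2 = 2.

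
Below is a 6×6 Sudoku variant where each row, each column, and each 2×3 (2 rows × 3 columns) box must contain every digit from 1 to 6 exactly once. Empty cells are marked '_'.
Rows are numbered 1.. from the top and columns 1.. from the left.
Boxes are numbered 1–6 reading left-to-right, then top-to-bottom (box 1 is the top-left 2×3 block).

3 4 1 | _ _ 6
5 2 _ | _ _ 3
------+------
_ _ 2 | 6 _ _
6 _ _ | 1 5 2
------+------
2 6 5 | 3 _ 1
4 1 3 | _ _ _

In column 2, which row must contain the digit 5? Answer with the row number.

Consider where 5 can go in column 2.
row 4, column 2 is out (row 4 already has a 5).
So the only cell in column 2 that can hold 5 is row 3, column 2.
That is row 3.

3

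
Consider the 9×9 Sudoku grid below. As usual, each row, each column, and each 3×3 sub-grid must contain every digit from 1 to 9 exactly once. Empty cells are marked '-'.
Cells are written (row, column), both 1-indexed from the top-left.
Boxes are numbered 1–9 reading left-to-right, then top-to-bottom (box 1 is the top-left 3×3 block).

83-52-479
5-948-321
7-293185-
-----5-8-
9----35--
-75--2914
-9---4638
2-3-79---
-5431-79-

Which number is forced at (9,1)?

Row 9 already contains {1, 3, 4, 5, 7, 9}.
Column 1 already contains {2, 5, 7, 8, 9}.
Its 3×3 block (box 7) already contains {2, 3, 4, 5, 9}.
The only value from 1–9 not eliminated is 6, so (9,1) = 6.

6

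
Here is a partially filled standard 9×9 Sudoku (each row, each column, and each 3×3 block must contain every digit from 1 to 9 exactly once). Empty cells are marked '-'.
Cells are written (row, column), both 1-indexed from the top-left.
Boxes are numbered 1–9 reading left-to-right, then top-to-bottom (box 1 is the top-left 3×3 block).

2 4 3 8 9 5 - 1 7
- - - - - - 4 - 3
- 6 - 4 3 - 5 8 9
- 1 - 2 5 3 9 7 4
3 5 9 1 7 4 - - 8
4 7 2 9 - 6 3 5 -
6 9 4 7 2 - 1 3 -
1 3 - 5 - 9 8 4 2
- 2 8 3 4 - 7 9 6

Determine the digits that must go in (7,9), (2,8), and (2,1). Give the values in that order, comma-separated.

For (7,9):
  Row 7 already contains {1, 2, 3, 4, 6, 7, 9}.
  Column 9 already contains {2, 3, 4, 6, 7, 8, 9}.
  Its 3×3 block (box 9) already contains {1, 2, 3, 4, 6, 7, 8, 9}.
  The only value from 1–9 not eliminated is 5, so (7,9) = 5.
For (2,8):
  Consider where 2 can go in box 3.
  (1,7) is out (row 1 already has a 2).
  So the only cell in box 3 that can hold 2 is (2,8).
  So (2,8) = 2.
For (2,1):
  Consider where 9 can go in box 1.
  (2,2) is out (column 2 already has a 9).
  (2,3) is out (column 3 already has a 9).
  (3,1) is out (row 3 already has a 9).
  (3,3) is out (row 3 already has a 9).
  So the only cell in box 1 that can hold 9 is (2,1).
  So (2,1) = 9.

5,2,9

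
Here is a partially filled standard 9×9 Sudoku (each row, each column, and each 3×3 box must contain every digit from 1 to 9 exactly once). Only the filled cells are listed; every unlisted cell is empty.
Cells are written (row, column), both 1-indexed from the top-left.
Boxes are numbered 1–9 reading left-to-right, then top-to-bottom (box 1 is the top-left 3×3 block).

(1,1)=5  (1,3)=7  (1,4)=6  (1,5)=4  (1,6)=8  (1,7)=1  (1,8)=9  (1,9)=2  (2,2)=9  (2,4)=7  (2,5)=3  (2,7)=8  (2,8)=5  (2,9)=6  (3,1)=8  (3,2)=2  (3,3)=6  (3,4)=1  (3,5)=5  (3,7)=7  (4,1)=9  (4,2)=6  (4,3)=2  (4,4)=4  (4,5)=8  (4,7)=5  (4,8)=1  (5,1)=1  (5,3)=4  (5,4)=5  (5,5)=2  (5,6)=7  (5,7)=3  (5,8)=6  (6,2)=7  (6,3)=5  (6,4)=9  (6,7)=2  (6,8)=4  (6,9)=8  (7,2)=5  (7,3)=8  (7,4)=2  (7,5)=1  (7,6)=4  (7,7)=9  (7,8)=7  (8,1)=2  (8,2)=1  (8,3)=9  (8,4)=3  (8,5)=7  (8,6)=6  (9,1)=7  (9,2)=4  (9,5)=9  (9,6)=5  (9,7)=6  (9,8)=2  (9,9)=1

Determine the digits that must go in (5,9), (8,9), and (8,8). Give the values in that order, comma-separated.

For (5,9):
  Row 5 already contains {1, 2, 3, 4, 5, 6, 7}.
  Column 9 already contains {1, 2, 6, 8}.
  Its 3×3 block (box 6) already contains {1, 2, 3, 4, 5, 6, 8}.
  The only value from 1–9 not eliminated is 9, so (5,9) = 9.
For (8,9):
  Consider where 5 can go in column 9.
  (3,9) is out (row 3 already has a 5).
  (4,9) is out (row 4 already has a 5).
  (5,9) is out (row 5 already has a 5).
  (7,9) is out (row 7 already has a 5).
  So the only cell in column 9 that can hold 5 is (8,9).
  So (8,9) = 5.
For (8,8):
  Row 8 already contains {1, 2, 3, 6, 7, 9}.
  Column 8 already contains {1, 2, 4, 5, 6, 7, 9}.
  Its 3×3 block (box 9) already contains {1, 2, 6, 7, 9}.
  The only value from 1–9 not eliminated is 8, so (8,8) = 8.

9,5,8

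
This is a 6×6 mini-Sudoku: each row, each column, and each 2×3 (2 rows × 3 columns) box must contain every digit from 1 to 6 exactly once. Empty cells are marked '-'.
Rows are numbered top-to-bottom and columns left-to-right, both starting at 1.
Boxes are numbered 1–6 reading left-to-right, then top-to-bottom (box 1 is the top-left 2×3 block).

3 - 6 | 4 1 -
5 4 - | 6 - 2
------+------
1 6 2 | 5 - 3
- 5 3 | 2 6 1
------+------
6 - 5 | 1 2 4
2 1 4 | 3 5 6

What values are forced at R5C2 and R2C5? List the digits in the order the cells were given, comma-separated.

For R5C2:
  Row 5 already contains {1, 2, 4, 5, 6}.
  Column 2 already contains {1, 4, 5, 6}.
  Its 2×3 block (box 5) already contains {1, 2, 4, 5, 6}.
  The only value from 1–6 not eliminated is 3, so R5C2 = 3.
For R2C5:
  Row 2 already contains {2, 4, 5, 6}.
  Column 5 already contains {1, 2, 5, 6}.
  Its 2×3 block (box 2) already contains {1, 2, 4, 6}.
  The only value from 1–6 not eliminated is 3, so R2C5 = 3.

3,3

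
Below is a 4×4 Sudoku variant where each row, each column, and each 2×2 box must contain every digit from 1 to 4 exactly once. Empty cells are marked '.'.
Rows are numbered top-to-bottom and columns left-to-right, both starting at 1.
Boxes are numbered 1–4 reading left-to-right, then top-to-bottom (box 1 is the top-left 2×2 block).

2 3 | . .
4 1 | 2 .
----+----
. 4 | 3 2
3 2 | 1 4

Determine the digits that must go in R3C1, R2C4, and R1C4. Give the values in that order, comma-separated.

For R3C1:
  Row 3 already contains {2, 3, 4}.
  Column 1 already contains {2, 3, 4}.
  Its 2×2 block (box 3) already contains {2, 3, 4}.
  The only value from 1–4 not eliminated is 1, so R3C1 = 1.
For R2C4:
  Row 2 already contains {1, 2, 4}.
  Column 4 already contains {2, 4}.
  Its 2×2 block (box 2) already contains {2}.
  The only value from 1–4 not eliminated is 3, so R2C4 = 3.
For R1C4:
  Row 1 already contains {2, 3}.
  Column 4 already contains {2, 4}.
  Its 2×2 block (box 2) already contains {2}.
  The only value from 1–4 not eliminated is 1, so R1C4 = 1.

1,3,1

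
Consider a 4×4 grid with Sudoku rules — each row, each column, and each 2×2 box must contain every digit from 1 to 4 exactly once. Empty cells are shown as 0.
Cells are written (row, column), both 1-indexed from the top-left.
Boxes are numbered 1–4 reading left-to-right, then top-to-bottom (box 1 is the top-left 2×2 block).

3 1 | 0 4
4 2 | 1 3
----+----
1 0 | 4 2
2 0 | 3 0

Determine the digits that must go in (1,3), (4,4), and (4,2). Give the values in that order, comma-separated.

For (1,3):
  Row 1 already contains {1, 3, 4}.
  Column 3 already contains {1, 3, 4}.
  Its 2×2 block (box 2) already contains {1, 3, 4}.
  The only value from 1–4 not eliminated is 2, so (1,3) = 2.
For (4,4):
  Row 4 already contains {2, 3}.
  Column 4 already contains {2, 3, 4}.
  Its 2×2 block (box 4) already contains {2, 3, 4}.
  The only value from 1–4 not eliminated is 1, so (4,4) = 1.
For (4,2):
  Row 4 already contains {2, 3}.
  Column 2 already contains {1, 2}.
  Its 2×2 block (box 3) already contains {1, 2}.
  The only value from 1–4 not eliminated is 4, so (4,2) = 4.

2,1,4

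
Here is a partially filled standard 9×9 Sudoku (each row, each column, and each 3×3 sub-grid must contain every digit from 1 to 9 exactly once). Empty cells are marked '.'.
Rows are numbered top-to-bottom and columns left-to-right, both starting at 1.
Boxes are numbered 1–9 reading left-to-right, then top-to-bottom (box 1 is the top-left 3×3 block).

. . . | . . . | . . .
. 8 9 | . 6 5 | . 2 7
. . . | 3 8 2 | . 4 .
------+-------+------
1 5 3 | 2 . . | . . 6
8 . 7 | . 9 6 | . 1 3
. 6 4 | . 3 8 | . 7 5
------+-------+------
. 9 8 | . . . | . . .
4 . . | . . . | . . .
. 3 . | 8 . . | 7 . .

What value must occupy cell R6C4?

Row 6 already contains {3, 4, 5, 6, 7, 8}.
Column 4 already contains {2, 3, 8}.
Its 3×3 block (box 5) already contains {2, 3, 6, 8, 9}.
The only value from 1–9 not eliminated is 1, so R6C4 = 1.

1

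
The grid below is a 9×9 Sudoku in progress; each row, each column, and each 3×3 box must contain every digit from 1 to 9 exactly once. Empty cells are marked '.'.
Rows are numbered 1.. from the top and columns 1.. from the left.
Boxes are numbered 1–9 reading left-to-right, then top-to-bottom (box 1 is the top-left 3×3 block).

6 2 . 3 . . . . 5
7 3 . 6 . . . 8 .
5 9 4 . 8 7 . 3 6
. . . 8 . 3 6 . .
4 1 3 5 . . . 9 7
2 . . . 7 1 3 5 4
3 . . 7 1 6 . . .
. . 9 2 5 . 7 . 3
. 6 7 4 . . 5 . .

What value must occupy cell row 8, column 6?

8

Row 8 already contains {2, 3, 5, 7, 9}.
Column 6 already contains {1, 3, 6, 7}.
Its 3×3 block (box 8) already contains {1, 2, 4, 5, 6, 7}.
The only value from 1–9 not eliminated is 8, so row 8, column 6 = 8.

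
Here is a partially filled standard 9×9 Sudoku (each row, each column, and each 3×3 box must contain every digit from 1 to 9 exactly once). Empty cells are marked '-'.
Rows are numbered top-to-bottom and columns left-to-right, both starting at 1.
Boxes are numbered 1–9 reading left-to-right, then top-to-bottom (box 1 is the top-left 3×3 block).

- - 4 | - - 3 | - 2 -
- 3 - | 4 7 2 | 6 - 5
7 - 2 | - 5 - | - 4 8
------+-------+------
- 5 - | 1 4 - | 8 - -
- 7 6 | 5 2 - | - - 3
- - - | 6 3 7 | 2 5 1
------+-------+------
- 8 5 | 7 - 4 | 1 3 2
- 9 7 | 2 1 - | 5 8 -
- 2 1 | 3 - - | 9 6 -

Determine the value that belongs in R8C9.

4

Row 8 already contains {1, 2, 5, 7, 8, 9}.
Column 9 already contains {1, 2, 3, 5, 8}.
Its 3×3 block (box 9) already contains {1, 2, 3, 5, 6, 8, 9}.
The only value from 1–9 not eliminated is 4, so R8C9 = 4.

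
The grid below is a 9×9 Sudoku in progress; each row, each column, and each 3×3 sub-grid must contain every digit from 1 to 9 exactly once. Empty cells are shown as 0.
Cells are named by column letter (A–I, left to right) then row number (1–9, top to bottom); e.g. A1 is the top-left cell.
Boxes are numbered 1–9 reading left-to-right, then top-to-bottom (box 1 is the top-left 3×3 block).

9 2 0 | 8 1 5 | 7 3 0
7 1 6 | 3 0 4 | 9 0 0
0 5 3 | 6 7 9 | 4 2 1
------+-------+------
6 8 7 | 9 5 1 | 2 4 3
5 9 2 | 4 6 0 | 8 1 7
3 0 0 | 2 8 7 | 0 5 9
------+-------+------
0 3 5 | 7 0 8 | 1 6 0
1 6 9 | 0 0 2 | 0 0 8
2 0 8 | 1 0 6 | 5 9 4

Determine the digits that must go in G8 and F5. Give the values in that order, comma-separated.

3,3

For G8:
  Row 8 already contains {1, 2, 6, 8, 9}.
  Column G already contains {1, 2, 4, 5, 7, 8, 9}.
  Its 3×3 block (box 9) already contains {1, 4, 5, 6, 8, 9}.
  The only value from 1–9 not eliminated is 3, so G8 = 3.
For F5:
  Row 5 already contains {1, 2, 4, 5, 6, 7, 8, 9}.
  Column F already contains {1, 2, 4, 5, 6, 7, 8, 9}.
  Its 3×3 block (box 5) already contains {1, 2, 4, 5, 6, 7, 8, 9}.
  The only value from 1–9 not eliminated is 3, so F5 = 3.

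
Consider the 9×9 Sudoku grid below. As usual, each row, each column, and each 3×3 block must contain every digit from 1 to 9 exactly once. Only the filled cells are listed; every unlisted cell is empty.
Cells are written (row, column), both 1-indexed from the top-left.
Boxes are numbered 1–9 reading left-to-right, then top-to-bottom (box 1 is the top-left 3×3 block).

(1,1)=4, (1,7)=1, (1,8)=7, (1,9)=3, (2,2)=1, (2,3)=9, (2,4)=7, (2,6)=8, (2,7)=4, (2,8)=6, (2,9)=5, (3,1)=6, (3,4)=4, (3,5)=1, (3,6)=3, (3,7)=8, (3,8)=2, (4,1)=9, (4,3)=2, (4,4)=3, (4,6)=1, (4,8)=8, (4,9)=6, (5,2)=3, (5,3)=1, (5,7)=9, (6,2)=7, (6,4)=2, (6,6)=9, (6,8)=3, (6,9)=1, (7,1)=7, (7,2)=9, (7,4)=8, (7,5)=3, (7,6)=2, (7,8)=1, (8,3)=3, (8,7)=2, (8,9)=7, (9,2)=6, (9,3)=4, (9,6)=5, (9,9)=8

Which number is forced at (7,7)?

Cell (7,7) itself could take any of {5, 6} by direct elimination.
Consider where 6 can go in row 7.
(7,3) is out (box 7 already has a 6).
(7,9) is out (column 9 already has a 6).
So the only cell in row 7 that can hold 6 is (7,7).
Therefore (7,7) = 6.

6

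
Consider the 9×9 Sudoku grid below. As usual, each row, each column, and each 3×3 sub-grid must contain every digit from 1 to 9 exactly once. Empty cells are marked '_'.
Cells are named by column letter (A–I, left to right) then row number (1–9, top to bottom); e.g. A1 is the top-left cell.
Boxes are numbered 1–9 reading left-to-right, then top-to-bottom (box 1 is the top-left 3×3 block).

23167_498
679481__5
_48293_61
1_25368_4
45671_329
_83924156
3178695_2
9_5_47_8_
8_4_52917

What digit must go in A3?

5

Row 3 already contains {1, 2, 3, 4, 6, 8, 9}.
Column A already contains {1, 2, 3, 4, 6, 8, 9}.
Its 3×3 block (box 1) already contains {1, 2, 3, 4, 6, 7, 8, 9}.
The only value from 1–9 not eliminated is 5, so A3 = 5.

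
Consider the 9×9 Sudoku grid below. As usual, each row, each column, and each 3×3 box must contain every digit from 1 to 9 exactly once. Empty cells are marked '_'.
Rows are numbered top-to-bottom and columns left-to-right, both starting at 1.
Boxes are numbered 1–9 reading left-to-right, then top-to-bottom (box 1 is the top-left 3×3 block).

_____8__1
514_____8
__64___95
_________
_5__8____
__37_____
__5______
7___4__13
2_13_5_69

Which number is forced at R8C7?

Cell R8C7 itself could take any of {2, 5, 8} by direct elimination.
Consider where 5 can go in row 8.
R8C2 is out (column 2 already has a 5).
R8C3 is out (column 3 already has a 5).
R8C4 is out (box 8 already has a 5).
R8C6 is out (column 6 already has a 5).
So the only cell in row 8 that can hold 5 is R8C7.
Therefore R8C7 = 5.

5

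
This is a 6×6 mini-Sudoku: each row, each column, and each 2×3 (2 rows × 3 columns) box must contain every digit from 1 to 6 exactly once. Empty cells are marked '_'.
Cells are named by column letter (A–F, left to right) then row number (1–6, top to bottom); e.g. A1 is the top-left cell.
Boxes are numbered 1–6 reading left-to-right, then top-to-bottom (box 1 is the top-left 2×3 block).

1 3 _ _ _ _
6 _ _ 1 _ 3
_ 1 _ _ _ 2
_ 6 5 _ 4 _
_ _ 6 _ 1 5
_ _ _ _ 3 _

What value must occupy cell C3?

Cell C3 itself could take any of {3, 4} by direct elimination.
Consider where 3 can go in column C.
C1 is out (row 1 already has a 3).
C2 is out (row 2 already has a 3).
C6 is out (row 6 already has a 3).
So the only cell in column C that can hold 3 is C3.
Therefore C3 = 3.

3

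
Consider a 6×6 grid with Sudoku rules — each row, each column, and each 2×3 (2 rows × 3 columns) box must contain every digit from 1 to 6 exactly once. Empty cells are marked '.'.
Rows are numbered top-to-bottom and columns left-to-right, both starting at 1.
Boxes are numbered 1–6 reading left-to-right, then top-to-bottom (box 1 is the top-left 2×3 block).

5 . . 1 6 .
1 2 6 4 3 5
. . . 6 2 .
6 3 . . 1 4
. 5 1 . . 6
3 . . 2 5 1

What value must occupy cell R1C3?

Cell R1C3 itself could take any of {3, 4} by direct elimination.
Consider where 3 can go in row 1.
R1C2 is out (column 2 already has a 3).
R1C6 is out (box 2 already has a 3).
So the only cell in row 1 that can hold 3 is R1C3.
Therefore R1C3 = 3.

3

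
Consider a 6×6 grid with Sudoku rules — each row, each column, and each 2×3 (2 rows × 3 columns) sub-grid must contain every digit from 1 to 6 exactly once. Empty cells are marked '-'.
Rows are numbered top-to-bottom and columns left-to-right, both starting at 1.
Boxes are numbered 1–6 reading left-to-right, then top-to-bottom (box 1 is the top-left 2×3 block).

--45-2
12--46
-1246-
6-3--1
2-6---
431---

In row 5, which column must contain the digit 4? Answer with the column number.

Consider where 4 can go in row 5.
R5C2 is out (box 5 already has a 4).
R5C4 is out (column 4 already has a 4).
R5C5 is out (column 5 already has a 4).
So the only cell in row 5 that can hold 4 is R5C6.
That is column 6.

6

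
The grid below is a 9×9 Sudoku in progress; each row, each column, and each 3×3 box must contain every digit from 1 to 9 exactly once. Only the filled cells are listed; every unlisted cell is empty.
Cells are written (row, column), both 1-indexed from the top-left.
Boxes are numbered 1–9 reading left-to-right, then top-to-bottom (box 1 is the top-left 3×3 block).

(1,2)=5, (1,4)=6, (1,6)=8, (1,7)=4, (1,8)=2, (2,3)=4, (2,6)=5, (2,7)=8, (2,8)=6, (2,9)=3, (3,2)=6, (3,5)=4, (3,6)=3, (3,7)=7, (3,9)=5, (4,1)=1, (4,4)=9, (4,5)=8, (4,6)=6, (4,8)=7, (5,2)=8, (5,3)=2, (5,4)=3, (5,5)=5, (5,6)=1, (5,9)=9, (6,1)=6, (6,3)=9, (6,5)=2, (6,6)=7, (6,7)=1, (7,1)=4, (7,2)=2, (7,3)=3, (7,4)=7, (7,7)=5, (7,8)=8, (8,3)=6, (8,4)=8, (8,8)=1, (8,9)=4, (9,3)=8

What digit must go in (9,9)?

7

Cell (9,9) itself could take any of {2, 6, 7} by direct elimination.
Consider where 7 can go in column 9.
(1,9) is out (box 3 already has a 7).
(4,9) is out (row 4 already has a 7).
(6,9) is out (row 6 already has a 7).
(7,9) is out (row 7 already has a 7).
So the only cell in column 9 that can hold 7 is (9,9).
Therefore (9,9) = 7.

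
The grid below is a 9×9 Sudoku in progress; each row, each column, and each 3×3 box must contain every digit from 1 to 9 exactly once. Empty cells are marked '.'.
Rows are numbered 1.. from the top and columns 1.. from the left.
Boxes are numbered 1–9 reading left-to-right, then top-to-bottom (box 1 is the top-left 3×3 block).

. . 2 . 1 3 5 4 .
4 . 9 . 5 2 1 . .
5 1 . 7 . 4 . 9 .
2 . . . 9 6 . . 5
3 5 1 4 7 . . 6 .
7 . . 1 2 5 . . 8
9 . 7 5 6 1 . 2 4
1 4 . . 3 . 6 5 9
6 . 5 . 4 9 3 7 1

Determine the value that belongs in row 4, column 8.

1

Cell row 4, column 8 itself could take any of {1, 3} by direct elimination.
Consider where 1 can go in column 8.
row 2, column 8 is out (row 2 already has a 1).
row 6, column 8 is out (row 6 already has a 1).
So the only cell in column 8 that can hold 1 is row 4, column 8.
Therefore row 4, column 8 = 1.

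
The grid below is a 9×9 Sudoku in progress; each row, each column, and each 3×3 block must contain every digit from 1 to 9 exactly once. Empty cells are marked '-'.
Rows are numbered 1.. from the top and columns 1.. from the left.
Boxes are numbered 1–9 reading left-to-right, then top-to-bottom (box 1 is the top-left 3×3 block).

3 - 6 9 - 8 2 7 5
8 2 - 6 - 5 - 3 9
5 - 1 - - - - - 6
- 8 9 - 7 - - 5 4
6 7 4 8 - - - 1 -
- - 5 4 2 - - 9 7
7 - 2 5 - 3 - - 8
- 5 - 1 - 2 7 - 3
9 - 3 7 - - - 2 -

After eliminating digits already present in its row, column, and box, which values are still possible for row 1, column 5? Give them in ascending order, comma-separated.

Row 1 already contains {2, 3, 5, 6, 7, 8, 9}.
Column 5 already contains {2, 7}.
Its 3×3 block (box 2) already contains {5, 6, 8, 9}.
Removing those from 1–9 leaves {1, 4} as the candidates for row 1, column 5.

1,4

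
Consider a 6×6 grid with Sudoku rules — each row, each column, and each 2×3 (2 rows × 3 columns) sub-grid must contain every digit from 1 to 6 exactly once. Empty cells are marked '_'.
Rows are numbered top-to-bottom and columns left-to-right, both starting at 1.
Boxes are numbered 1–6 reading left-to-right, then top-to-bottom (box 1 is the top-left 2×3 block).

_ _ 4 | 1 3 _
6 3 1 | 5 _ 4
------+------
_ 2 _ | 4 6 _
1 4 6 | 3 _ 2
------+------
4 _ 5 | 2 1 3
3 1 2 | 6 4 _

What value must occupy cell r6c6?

5

Row 6 already contains {1, 2, 3, 4, 6}.
Column 6 already contains {2, 3, 4}.
Its 2×3 block (box 6) already contains {1, 2, 3, 4, 6}.
The only value from 1–6 not eliminated is 5, so r6c6 = 5.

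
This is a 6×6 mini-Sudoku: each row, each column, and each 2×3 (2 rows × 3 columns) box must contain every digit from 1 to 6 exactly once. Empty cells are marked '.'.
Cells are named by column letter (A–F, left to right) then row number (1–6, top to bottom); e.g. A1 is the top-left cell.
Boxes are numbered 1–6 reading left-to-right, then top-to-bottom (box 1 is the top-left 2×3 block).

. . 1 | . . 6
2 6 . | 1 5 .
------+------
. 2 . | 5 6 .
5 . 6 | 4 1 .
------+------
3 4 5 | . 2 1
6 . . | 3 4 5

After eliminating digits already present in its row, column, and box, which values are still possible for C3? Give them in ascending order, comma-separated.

3,4

Row 3 already contains {2, 5, 6}.
Column C already contains {1, 5, 6}.
Its 2×3 block (box 3) already contains {2, 5, 6}.
Removing those from 1–6 leaves {3, 4} as the candidates for C3.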